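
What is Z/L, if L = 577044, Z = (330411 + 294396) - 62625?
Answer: 93697/96174 ≈ 0.97425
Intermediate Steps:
Z = 562182 (Z = 624807 - 62625 = 562182)
Z/L = 562182/577044 = 562182*(1/577044) = 93697/96174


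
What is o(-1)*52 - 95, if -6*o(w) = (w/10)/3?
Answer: -4262/45 ≈ -94.711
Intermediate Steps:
o(w) = -w/180 (o(w) = -w/10/(6*3) = -w/180)
o(-1)*52 - 95 = -1/180*(-1)*52 - 95 = (1/180)*52 - 95 = 13/45 - 95 = -4262/45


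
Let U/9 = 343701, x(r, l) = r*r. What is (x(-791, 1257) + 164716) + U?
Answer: 3883706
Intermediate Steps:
x(r, l) = r**2
U = 3093309 (U = 9*343701 = 3093309)
(x(-791, 1257) + 164716) + U = ((-791)**2 + 164716) + 3093309 = (625681 + 164716) + 3093309 = 790397 + 3093309 = 3883706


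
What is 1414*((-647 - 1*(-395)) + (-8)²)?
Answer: -265832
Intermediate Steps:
1414*((-647 - 1*(-395)) + (-8)²) = 1414*((-647 + 395) + 64) = 1414*(-252 + 64) = 1414*(-188) = -265832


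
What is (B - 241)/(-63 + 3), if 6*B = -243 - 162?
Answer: 617/120 ≈ 5.1417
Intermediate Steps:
B = -135/2 (B = (-243 - 162)/6 = (⅙)*(-405) = -135/2 ≈ -67.500)
(B - 241)/(-63 + 3) = (-135/2 - 241)/(-63 + 3) = -617/2/(-60) = -617/2*(-1/60) = 617/120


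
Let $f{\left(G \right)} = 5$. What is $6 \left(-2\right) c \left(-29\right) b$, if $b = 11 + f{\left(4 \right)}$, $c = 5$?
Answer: $27840$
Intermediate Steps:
$b = 16$ ($b = 11 + 5 = 16$)
$6 \left(-2\right) c \left(-29\right) b = 6 \left(-2\right) 5 \left(-29\right) 16 = \left(-12\right) 5 \left(-29\right) 16 = \left(-60\right) \left(-29\right) 16 = 1740 \cdot 16 = 27840$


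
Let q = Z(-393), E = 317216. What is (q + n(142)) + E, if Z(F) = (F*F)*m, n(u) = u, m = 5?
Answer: 1089603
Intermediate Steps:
Z(F) = 5*F² (Z(F) = (F*F)*5 = F²*5 = 5*F²)
q = 772245 (q = 5*(-393)² = 5*154449 = 772245)
(q + n(142)) + E = (772245 + 142) + 317216 = 772387 + 317216 = 1089603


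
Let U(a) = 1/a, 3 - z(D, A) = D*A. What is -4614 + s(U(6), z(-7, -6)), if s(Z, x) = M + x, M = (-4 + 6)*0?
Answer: -4653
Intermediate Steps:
z(D, A) = 3 - A*D (z(D, A) = 3 - D*A = 3 - A*D)
M = 0 (M = 2*0 = 0)
s(Z, x) = x (s(Z, x) = 0 + x = x)
-4614 + s(U(6), z(-7, -6)) = -4614 + (3 - 1*(-6)*(-7)) = -4614 + (3 - 42) = -4614 - 39 = -4653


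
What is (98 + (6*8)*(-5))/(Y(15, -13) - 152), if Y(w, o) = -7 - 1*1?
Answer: 71/80 ≈ 0.88750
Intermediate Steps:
Y(w, o) = -8 (Y(w, o) = -7 - 1 = -8)
(98 + (6*8)*(-5))/(Y(15, -13) - 152) = (98 + (6*8)*(-5))/(-8 - 152) = (98 + 48*(-5))/(-160) = (98 - 240)*(-1/160) = -142*(-1/160) = 71/80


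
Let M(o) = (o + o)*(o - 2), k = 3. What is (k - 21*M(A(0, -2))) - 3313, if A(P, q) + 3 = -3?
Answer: -5326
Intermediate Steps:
A(P, q) = -6 (A(P, q) = -3 - 3 = -6)
M(o) = 2*o*(-2 + o) (M(o) = (2*o)*(-2 + o) = 2*o*(-2 + o))
(k - 21*M(A(0, -2))) - 3313 = (3 - 42*(-6)*(-2 - 6)) - 3313 = (3 - 42*(-6)*(-8)) - 3313 = (3 - 21*96) - 3313 = (3 - 2016) - 3313 = -2013 - 3313 = -5326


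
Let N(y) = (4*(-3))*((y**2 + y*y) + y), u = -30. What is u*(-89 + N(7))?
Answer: 40470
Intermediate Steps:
N(y) = -24*y**2 - 12*y (N(y) = -12*((y**2 + y**2) + y) = -12*(2*y**2 + y) = -12*(y + 2*y**2) = -24*y**2 - 12*y)
u*(-89 + N(7)) = -30*(-89 - 12*7*(1 + 2*7)) = -30*(-89 - 12*7*(1 + 14)) = -30*(-89 - 12*7*15) = -30*(-89 - 1260) = -30*(-1349) = 40470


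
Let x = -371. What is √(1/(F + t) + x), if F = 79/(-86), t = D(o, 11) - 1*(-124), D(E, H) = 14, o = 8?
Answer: I*√51560759437/11789 ≈ 19.261*I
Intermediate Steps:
t = 138 (t = 14 - 1*(-124) = 14 + 124 = 138)
F = -79/86 (F = 79*(-1/86) = -79/86 ≈ -0.91860)
√(1/(F + t) + x) = √(1/(-79/86 + 138) - 371) = √(1/(11789/86) - 371) = √(86/11789 - 371) = √(-4373633/11789) = I*√51560759437/11789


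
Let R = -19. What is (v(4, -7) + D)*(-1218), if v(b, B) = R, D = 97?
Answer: -95004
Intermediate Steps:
v(b, B) = -19
(v(4, -7) + D)*(-1218) = (-19 + 97)*(-1218) = 78*(-1218) = -95004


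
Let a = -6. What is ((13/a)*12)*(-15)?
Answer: 390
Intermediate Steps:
((13/a)*12)*(-15) = ((13/(-6))*12)*(-15) = ((13*(-⅙))*12)*(-15) = -13/6*12*(-15) = -26*(-15) = 390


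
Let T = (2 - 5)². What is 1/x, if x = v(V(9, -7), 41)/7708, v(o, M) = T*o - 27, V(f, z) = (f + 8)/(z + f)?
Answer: 15416/99 ≈ 155.72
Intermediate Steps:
V(f, z) = (8 + f)/(f + z)
T = 9 (T = (-3)² = 9)
v(o, M) = -27 + 9*o (v(o, M) = 9*o - 27 = -27 + 9*o)
x = 99/15416 (x = (-27 + 9*((8 + 9)/(9 - 7)))/7708 = (-27 + 9*(17/2))*(1/7708) = (-27 + 153/2)*(1/7708) = (99/2)*(1/7708) = 99/15416 ≈ 0.0064219)
1/x = 1/(99/15416) = 15416/99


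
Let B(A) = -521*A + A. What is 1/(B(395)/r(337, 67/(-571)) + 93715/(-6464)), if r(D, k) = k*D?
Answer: 145950656/756003906615 ≈ 0.00019306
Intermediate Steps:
B(A) = -520*A
r(D, k) = D*k
1/(B(395)/r(337, 67/(-571)) + 93715/(-6464)) = 1/((-520*395)/((337*(67/(-571)))) + 93715/(-6464)) = 1/(-205400/(337*(67*(-1/571))) + 93715*(-1/6464)) = 1/(-205400/(337*(-67/571)) - 93715/6464) = 1/(-205400/(-22579/571) - 93715/6464) = 1/(-205400*(-571/22579) - 93715/6464) = 1/(117283400/22579 - 93715/6464) = 1/(756003906615/145950656) = 145950656/756003906615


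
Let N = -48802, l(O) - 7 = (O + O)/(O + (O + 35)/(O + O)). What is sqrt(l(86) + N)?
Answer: I*sqrt(1205716465907)/4971 ≈ 220.89*I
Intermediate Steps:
l(O) = 7 + 2*O/(O + (35 + O)/(2*O)) (l(O) = 7 + (O + O)/(O + (O + 35)/(O + O)) = 7 + (2*O)/(O + (35 + O)/((2*O))) = 7 + (2*O)/(O + (35 + O)*(1/(2*O))) = 7 + (2*O)/(O + (35 + O)/(2*O)) = 7 + 2*O/(O + (35 + O)/(2*O)))
sqrt(l(86) + N) = sqrt((245 + 7*86 + 18*86**2)/(35 + 86 + 2*86**2) - 48802) = sqrt((245 + 602 + 18*7396)/(35 + 86 + 2*7396) - 48802) = sqrt((245 + 602 + 133128)/(35 + 86 + 14792) - 48802) = sqrt(133975/14913 - 48802) = sqrt(-727650251/14913) = I*sqrt(1205716465907)/4971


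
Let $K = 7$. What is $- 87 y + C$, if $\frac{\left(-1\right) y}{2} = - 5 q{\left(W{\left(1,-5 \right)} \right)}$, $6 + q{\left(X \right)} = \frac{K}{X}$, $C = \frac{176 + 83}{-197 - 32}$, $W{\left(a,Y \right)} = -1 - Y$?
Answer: $\frac{1692937}{458} \approx 3696.4$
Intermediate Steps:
$C = - \frac{259}{229}$ ($C = \frac{259}{-229} = 259 \left(- \frac{1}{229}\right) = - \frac{259}{229} \approx -1.131$)
$q{\left(X \right)} = -6 + \frac{7}{X}$
$y = - \frac{85}{2}$ ($y = - 2 \left(- 5 \left(-6 + \frac{7}{-1 - -5}\right)\right) = - 2 \left(- 5 \left(-6 + \frac{7}{-1 + 5}\right)\right) = - 2 \left(- 5 \left(-6 + \frac{7}{4}\right)\right) = - 2 \left(\left(-5\right) \left(- \frac{17}{4}\right)\right) = \left(-2\right) \frac{85}{4} = - \frac{85}{2} \approx -42.5$)
$- 87 y + C = \left(-87\right) \left(- \frac{85}{2}\right) - \frac{259}{229} = \frac{7395}{2} - \frac{259}{229} = \frac{1692937}{458}$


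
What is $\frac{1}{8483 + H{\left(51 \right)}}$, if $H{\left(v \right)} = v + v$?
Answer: $\frac{1}{8585} \approx 0.00011648$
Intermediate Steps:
$H{\left(v \right)} = 2 v$
$\frac{1}{8483 + H{\left(51 \right)}} = \frac{1}{8483 + 2 \cdot 51} = \frac{1}{8483 + 102} = \frac{1}{8585}$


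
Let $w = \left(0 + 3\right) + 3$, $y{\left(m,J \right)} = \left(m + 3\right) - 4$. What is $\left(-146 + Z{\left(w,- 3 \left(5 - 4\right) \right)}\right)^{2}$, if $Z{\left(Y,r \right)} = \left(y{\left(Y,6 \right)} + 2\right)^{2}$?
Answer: $9409$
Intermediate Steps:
$y{\left(m,J \right)} = -1 + m$ ($y{\left(m,J \right)} = \left(3 + m\right) - 4 = -1 + m$)
$w = 6$ ($w = 3 + 3 = 6$)
$Z{\left(Y,r \right)} = \left(1 + Y\right)^{2}$ ($Z{\left(Y,r \right)} = \left(\left(-1 + Y\right) + 2\right)^{2} = \left(1 + Y\right)^{2}$)
$\left(-146 + Z{\left(w,- 3 \left(5 - 4\right) \right)}\right)^{2} = \left(-146 + \left(1 + 6\right)^{2}\right)^{2} = \left(-146 + 7^{2}\right)^{2} = \left(-146 + 49\right)^{2} = \left(-97\right)^{2} = 9409$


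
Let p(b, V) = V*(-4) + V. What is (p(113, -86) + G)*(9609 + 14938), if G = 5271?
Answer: 135720363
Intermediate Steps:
p(b, V) = -3*V (p(b, V) = -4*V + V = -3*V)
(p(113, -86) + G)*(9609 + 14938) = (-3*(-86) + 5271)*(9609 + 14938) = (258 + 5271)*24547 = 5529*24547 = 135720363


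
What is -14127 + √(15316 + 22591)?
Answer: -14127 + √37907 ≈ -13932.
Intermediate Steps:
-14127 + √(15316 + 22591) = -14127 + √37907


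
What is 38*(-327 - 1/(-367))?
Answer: -4560304/367 ≈ -12426.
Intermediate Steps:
38*(-327 - 1/(-367)) = 38*(-327 - 1*(-1/367)) = 38*(-327 + 1/367) = 38*(-120008/367) = -4560304/367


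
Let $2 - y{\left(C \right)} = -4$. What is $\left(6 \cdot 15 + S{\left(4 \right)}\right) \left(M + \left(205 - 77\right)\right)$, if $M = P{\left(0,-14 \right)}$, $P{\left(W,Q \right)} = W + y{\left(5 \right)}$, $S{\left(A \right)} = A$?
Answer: $12596$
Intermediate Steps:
$y{\left(C \right)} = 6$ ($y{\left(C \right)} = 2 - -4 = 2 + 4 = 6$)
$P{\left(W,Q \right)} = 6 + W$ ($P{\left(W,Q \right)} = W + 6 = 6 + W$)
$M = 6$ ($M = 6 + 0 = 6$)
$\left(6 \cdot 15 + S{\left(4 \right)}\right) \left(M + \left(205 - 77\right)\right) = \left(6 \cdot 15 + 4\right) \left(6 + \left(205 - 77\right)\right) = \left(90 + 4\right) \left(6 + \left(205 - 77\right)\right) = 94 \left(6 + 128\right) = 94 \cdot 134 = 12596$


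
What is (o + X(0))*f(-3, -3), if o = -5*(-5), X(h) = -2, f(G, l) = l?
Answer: -69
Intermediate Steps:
o = 25
(o + X(0))*f(-3, -3) = (25 - 2)*(-3) = 23*(-3) = -69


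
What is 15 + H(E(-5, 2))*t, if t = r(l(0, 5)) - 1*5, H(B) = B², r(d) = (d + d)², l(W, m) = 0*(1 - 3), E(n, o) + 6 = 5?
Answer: 10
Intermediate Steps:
E(n, o) = -1 (E(n, o) = -6 + 5 = -1)
l(W, m) = 0 (l(W, m) = 0*(-2) = 0)
r(d) = 4*d² (r(d) = (2*d)² = 4*d²)
t = -5 (t = 4*0² - 1*5 = 4*0 - 5 = 0 - 5 = -5)
15 + H(E(-5, 2))*t = 15 + (-1)²*(-5) = 15 + 1*(-5) = 15 - 5 = 10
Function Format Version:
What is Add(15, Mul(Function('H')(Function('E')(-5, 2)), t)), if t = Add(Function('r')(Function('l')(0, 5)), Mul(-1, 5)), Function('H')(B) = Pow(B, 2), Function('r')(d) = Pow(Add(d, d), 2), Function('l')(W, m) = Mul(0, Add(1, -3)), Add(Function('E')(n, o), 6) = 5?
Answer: 10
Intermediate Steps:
Function('E')(n, o) = -1 (Function('E')(n, o) = Add(-6, 5) = -1)
Function('l')(W, m) = 0 (Function('l')(W, m) = Mul(0, -2) = 0)
Function('r')(d) = Mul(4, Pow(d, 2)) (Function('r')(d) = Pow(Mul(2, d), 2) = Mul(4, Pow(d, 2)))
t = -5 (t = Add(Mul(4, Pow(0, 2)), Mul(-1, 5)) = Add(Mul(4, 0), -5) = Add(0, -5) = -5)
Add(15, Mul(Function('H')(Function('E')(-5, 2)), t)) = Add(15, Mul(Pow(-1, 2), -5)) = Add(15, Mul(1, -5)) = Add(15, -5) = 10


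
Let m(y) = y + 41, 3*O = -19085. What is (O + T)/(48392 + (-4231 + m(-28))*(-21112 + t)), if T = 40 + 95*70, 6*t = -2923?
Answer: 985/273461031 ≈ 3.6020e-6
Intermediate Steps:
O = -19085/3 (O = (⅓)*(-19085) = -19085/3 ≈ -6361.7)
m(y) = 41 + y
t = -2923/6 (t = (⅙)*(-2923) = -2923/6 ≈ -487.17)
T = 6690 (T = 40 + 6650 = 6690)
(O + T)/(48392 + (-4231 + m(-28))*(-21112 + t)) = (-19085/3 + 6690)/(48392 + (-4231 + (41 - 28))*(-21112 - 2923/6)) = 985/(3*(48392 + (-4231 + 13)*(-129595/6))) = 985/(3*(48392 - 4218*(-129595/6))) = 985/(3*(48392 + 91105285)) = (985/3)/91153677 = (985/3)*(1/91153677) = 985/273461031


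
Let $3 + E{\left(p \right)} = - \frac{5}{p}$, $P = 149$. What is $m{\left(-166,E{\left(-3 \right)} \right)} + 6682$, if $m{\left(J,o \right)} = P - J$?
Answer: $6997$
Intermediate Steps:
$E{\left(p \right)} = -3 - \frac{5}{p}$
$m{\left(J,o \right)} = 149 - J$
$m{\left(-166,E{\left(-3 \right)} \right)} + 6682 = \left(149 - -166\right) + 6682 = \left(149 + 166\right) + 6682 = 315 + 6682 = 6997$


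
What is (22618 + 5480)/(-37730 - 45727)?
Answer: -3122/9273 ≈ -0.33668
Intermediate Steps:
(22618 + 5480)/(-37730 - 45727) = 28098/(-83457) = 28098*(-1/83457) = -3122/9273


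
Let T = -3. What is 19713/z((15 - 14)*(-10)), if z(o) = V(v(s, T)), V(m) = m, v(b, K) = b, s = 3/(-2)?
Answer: -13142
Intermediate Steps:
s = -3/2 (s = 3*(-1/2) = -3/2 ≈ -1.5000)
z(o) = -3/2
19713/z((15 - 14)*(-10)) = 19713/(-3/2) = 19713*(-2/3) = -13142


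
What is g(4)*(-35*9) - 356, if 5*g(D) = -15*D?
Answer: 3424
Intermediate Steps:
g(D) = -3*D (g(D) = (-15*D)/5 = -3*D)
g(4)*(-35*9) - 356 = (-3*4)*(-35*9) - 356 = -12*(-315) - 356 = 3780 - 356 = 3424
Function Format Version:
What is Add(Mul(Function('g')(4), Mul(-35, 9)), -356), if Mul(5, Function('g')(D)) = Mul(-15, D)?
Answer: 3424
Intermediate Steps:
Function('g')(D) = Mul(-3, D) (Function('g')(D) = Mul(Rational(1, 5), Mul(-15, D)) = Mul(-3, D))
Add(Mul(Function('g')(4), Mul(-35, 9)), -356) = Add(Mul(Mul(-3, 4), Mul(-35, 9)), -356) = Add(Mul(-12, -315), -356) = Add(3780, -356) = 3424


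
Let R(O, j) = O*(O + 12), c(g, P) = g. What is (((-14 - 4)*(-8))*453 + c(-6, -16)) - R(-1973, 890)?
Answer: -3803827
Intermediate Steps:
R(O, j) = O*(12 + O)
(((-14 - 4)*(-8))*453 + c(-6, -16)) - R(-1973, 890) = (((-14 - 4)*(-8))*453 - 6) - (-1973)*(12 - 1973) = (-18*(-8)*453 - 6) - (-1973)*(-1961) = (144*453 - 6) - 1*3869053 = (65232 - 6) - 3869053 = 65226 - 3869053 = -3803827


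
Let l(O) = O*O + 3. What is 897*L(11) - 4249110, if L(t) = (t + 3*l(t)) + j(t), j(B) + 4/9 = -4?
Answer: -11728637/3 ≈ -3.9095e+6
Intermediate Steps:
l(O) = 3 + O² (l(O) = O² + 3 = 3 + O²)
j(B) = -40/9 (j(B) = -4/9 - 4 = -40/9)
L(t) = 41/9 + t + 3*t² (L(t) = (t + 3*(3 + t²)) - 40/9 = (t + (9 + 3*t²)) - 40/9 = (9 + t + 3*t²) - 40/9 = 41/9 + t + 3*t²)
897*L(11) - 4249110 = 897*(41/9 + 11 + 3*11²) - 4249110 = 897*(41/9 + 11 + 3*121) - 4249110 = 897*(41/9 + 11 + 363) - 4249110 = 897*(3407/9) - 4249110 = 1018693/3 - 4249110 = -11728637/3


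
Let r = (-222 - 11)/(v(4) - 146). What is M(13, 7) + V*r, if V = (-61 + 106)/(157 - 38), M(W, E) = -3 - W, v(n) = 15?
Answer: -238939/15589 ≈ -15.327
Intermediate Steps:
r = 233/131 (r = (-222 - 11)/(15 - 146) = -233/(-131) = -233*(-1/131) = 233/131 ≈ 1.7786)
V = 45/119 ≈ 0.37815
M(13, 7) + V*r = (-3 - 1*13) + (45/119)*(233/131) = (-3 - 13) + 10485/15589 = -16 + 10485/15589 = -238939/15589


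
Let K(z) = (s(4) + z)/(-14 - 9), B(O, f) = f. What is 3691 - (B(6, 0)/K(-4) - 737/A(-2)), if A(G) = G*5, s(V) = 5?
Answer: 36173/10 ≈ 3617.3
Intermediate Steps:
A(G) = 5*G
K(z) = -5/23 - z/23 (K(z) = (5 + z)/(-14 - 9) = (5 + z)/(-23) = (5 + z)*(-1/23) = -5/23 - z/23)
3691 - (B(6, 0)/K(-4) - 737/A(-2)) = 3691 - (0/(-5/23 - 1/23*(-4)) - 737/(5*(-2))) = 3691 - (0/(-5/23 + 4/23) - 737/(-10)) = 3691 - (0/(-1/23) - 737*(-1/10)) = 3691 - (0*(-23) + 737/10) = 3691 - (0 + 737/10) = 3691 - 1*737/10 = 3691 - 737/10 = 36173/10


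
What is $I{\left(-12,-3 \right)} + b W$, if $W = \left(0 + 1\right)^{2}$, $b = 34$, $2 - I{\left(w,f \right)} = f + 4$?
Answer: $35$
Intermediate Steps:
$I{\left(w,f \right)} = -2 - f$ ($I{\left(w,f \right)} = 2 - \left(f + 4\right) = 2 - \left(4 + f\right) = -2 - f$)
$W = 1$ ($W = 1^{2} = 1$)
$I{\left(-12,-3 \right)} + b W = \left(-2 - -3\right) + 34 \cdot 1 = \left(-2 + 3\right) + 34 = 1 + 34 = 35$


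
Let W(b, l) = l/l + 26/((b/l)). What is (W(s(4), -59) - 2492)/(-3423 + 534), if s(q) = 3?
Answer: 9007/8667 ≈ 1.0392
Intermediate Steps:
W(b, l) = 1 + 26*l/b (W(b, l) = 1 + 26*(l/b) = 1 + 26*l/b)
(W(s(4), -59) - 2492)/(-3423 + 534) = ((3 + 26*(-59))/3 - 2492)/(-3423 + 534) = ((3 - 1534)/3 - 2492)/(-2889) = ((⅓)*(-1531) - 2492)*(-1/2889) = (-1531/3 - 2492)*(-1/2889) = -9007/3*(-1/2889) = 9007/8667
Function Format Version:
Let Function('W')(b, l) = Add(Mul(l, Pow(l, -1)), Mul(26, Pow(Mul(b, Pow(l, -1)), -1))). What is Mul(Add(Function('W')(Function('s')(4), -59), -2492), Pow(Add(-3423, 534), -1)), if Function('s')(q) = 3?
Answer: Rational(9007, 8667) ≈ 1.0392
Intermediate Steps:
Function('W')(b, l) = Add(1, Mul(26, l, Pow(b, -1))) (Function('W')(b, l) = Add(1, Mul(26, Mul(l, Pow(b, -1)))) = Add(1, Mul(26, l, Pow(b, -1))))
Mul(Add(Function('W')(Function('s')(4), -59), -2492), Pow(Add(-3423, 534), -1)) = Mul(Add(Mul(Pow(3, -1), Add(3, Mul(26, -59))), -2492), Pow(Add(-3423, 534), -1)) = Mul(Add(Mul(Rational(1, 3), Add(3, -1534)), -2492), Pow(-2889, -1)) = Mul(Add(Mul(Rational(1, 3), -1531), -2492), Rational(-1, 2889)) = Mul(Add(Rational(-1531, 3), -2492), Rational(-1, 2889)) = Mul(Rational(-9007, 3), Rational(-1, 2889)) = Rational(9007, 8667)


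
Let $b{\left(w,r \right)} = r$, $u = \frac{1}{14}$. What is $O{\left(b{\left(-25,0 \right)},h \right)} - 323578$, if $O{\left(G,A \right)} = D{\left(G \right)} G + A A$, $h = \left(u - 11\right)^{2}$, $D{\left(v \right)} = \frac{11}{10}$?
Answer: $- \frac{11882591167}{38416} \approx -3.0931 \cdot 10^{5}$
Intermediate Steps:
$u = \frac{1}{14} \approx 0.071429$
$D{\left(v \right)} = \frac{11}{10}$ ($D{\left(v \right)} = 11 \cdot \frac{1}{10} = \frac{11}{10}$)
$h = \frac{23409}{196}$ ($h = \left(\frac{1}{14} - 11\right)^{2} = \left(- \frac{153}{14}\right)^{2} = \frac{23409}{196} \approx 119.43$)
$O{\left(G,A \right)} = A^{2} + \frac{11 G}{10}$ ($O{\left(G,A \right)} = \frac{11 G}{10} + A A = \frac{11 G}{10} + A^{2} = A^{2} + \frac{11 G}{10}$)
$O{\left(b{\left(-25,0 \right)},h \right)} - 323578 = \left(\left(\frac{23409}{196}\right)^{2} + \frac{11}{10} \cdot 0\right) - 323578 = \left(\frac{547981281}{38416} + 0\right) - 323578 = \frac{547981281}{38416} - 323578 = - \frac{11882591167}{38416}$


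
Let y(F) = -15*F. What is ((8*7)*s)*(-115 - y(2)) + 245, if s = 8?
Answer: -37835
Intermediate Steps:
((8*7)*s)*(-115 - y(2)) + 245 = ((8*7)*8)*(-115 - (-15)*2) + 245 = (56*8)*(-115 - 1*(-30)) + 245 = 448*(-115 + 30) + 245 = 448*(-85) + 245 = -38080 + 245 = -37835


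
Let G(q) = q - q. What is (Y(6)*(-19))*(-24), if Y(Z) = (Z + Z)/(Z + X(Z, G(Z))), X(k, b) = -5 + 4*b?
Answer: 5472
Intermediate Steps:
G(q) = 0
Y(Z) = 2*Z/(-5 + Z) (Y(Z) = (Z + Z)/(Z + (-5 + 4*0)) = (2*Z)/(Z + (-5 + 0)) = (2*Z)/(Z - 5) = (2*Z)/(-5 + Z) = 2*Z/(-5 + Z))
(Y(6)*(-19))*(-24) = ((2*6/(-5 + 6))*(-19))*(-24) = ((2*6/1)*(-19))*(-24) = ((2*6*1)*(-19))*(-24) = (12*(-19))*(-24) = -228*(-24) = 5472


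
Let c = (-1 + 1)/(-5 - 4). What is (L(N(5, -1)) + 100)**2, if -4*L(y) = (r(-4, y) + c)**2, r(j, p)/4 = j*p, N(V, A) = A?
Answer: 1296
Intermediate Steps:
r(j, p) = 4*j*p (r(j, p) = 4*(j*p) = 4*j*p)
c = 0 (c = 0/(-9) = 0*(-1/9) = 0)
L(y) = -64*y**2 (L(y) = -(4*(-4)*y + 0)**2/4 = -(-16*y + 0)**2/4 = -256*y**2/4 = -64*y**2)
(L(N(5, -1)) + 100)**2 = (-64*(-1)**2 + 100)**2 = (-64*1 + 100)**2 = (-64 + 100)**2 = 36**2 = 1296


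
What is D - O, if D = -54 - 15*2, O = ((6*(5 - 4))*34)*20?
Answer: -4164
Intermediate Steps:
O = 4080 (O = ((6*1)*34)*20 = (6*34)*20 = 204*20 = 4080)
D = -84 (D = -54 - 30 = -84)
D - O = -84 - 1*4080 = -84 - 4080 = -4164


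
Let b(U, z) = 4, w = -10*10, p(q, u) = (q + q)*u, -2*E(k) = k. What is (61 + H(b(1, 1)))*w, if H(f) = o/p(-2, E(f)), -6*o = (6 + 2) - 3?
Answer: -73075/12 ≈ -6089.6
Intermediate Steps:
E(k) = -k/2
p(q, u) = 2*q*u (p(q, u) = (2*q)*u = 2*q*u)
w = -100
o = -⅚ (o = -((6 + 2) - 3)/6 = -(8 - 3)/6 = -⅙*5 = -⅚ ≈ -0.83333)
H(f) = -5/(12*f) (H(f) = -5*1/(2*f)/6 = -5/(12*f))
(61 + H(b(1, 1)))*w = (61 - 5/12/4)*(-100) = (61 - 5/12*¼)*(-100) = (61 - 5/48)*(-100) = (2923/48)*(-100) = -73075/12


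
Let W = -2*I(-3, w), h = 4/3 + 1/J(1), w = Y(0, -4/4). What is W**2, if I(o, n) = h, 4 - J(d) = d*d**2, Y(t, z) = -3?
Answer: 100/9 ≈ 11.111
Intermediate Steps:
J(d) = 4 - d**3 (J(d) = 4 - d*d**2 = 4 - d**3)
w = -3
h = 5/3 (h = 4/3 + 1/(4 - 1*1**3) = 4*(1/3) + 1/(4 - 1*1) = 4/3 + 1/(4 - 1) = 4/3 + 1/3 = 5/3 ≈ 1.6667)
I(o, n) = 5/3
W = -10/3 (W = -2*5/3 = -10/3 ≈ -3.3333)
W**2 = (-10/3)**2 = 100/9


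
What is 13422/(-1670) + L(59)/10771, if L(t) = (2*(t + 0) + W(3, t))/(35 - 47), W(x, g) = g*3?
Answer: -867656497/107925420 ≈ -8.0394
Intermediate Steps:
W(x, g) = 3*g
L(t) = -5*t/12 (L(t) = (2*(t + 0) + 3*t)/(35 - 47) = (2*t + 3*t)/(-12) = (5*t)*(-1/12) = -5*t/12)
13422/(-1670) + L(59)/10771 = 13422/(-1670) - 5/12*59/10771 = 13422*(-1/1670) - 295/12*1/10771 = -6711/835 - 295/129252 = -867656497/107925420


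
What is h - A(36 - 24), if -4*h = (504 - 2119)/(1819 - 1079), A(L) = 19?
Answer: -10925/592 ≈ -18.454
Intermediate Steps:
h = 323/592 (h = -(504 - 2119)/(4*(1819 - 1079)) = -(-1615)/(4*740) = -¼*(-323/148) = 323/592 ≈ 0.54561)
h - A(36 - 24) = 323/592 - 1*19 = 323/592 - 19 = -10925/592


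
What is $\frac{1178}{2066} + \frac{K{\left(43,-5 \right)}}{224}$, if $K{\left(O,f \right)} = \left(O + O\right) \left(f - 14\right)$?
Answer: $- \frac{777993}{115696} \approx -6.7245$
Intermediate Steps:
$K{\left(O,f \right)} = 2 O \left(-14 + f\right)$
$\frac{1178}{2066} + \frac{K{\left(43,-5 \right)}}{224} = \frac{1178}{2066} + \frac{2 \cdot 43 \left(-14 - 5\right)}{224} = 1178 \cdot \frac{1}{2066} + 2 \cdot 43 \left(-19\right) \frac{1}{224} = \frac{589}{1033} - \frac{817}{112} = - \frac{777993}{115696}$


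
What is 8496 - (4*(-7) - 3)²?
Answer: 7535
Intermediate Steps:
8496 - (4*(-7) - 3)² = 8496 - (-28 - 3)² = 8496 - 1*(-31)² = 8496 - 1*961 = 8496 - 961 = 7535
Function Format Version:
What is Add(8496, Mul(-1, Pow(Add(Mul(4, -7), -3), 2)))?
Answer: 7535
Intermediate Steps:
Add(8496, Mul(-1, Pow(Add(Mul(4, -7), -3), 2))) = Add(8496, Mul(-1, Pow(Add(-28, -3), 2))) = Add(8496, Mul(-1, Pow(-31, 2))) = Add(8496, Mul(-1, 961)) = Add(8496, -961) = 7535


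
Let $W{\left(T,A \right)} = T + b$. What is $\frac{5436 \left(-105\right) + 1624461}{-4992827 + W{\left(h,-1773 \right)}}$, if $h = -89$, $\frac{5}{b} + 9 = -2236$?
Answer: $- \frac{157700923}{747273095} \approx -0.21104$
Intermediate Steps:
$b = - \frac{1}{449}$ ($b = \frac{5}{-9 - 2236} = \frac{5}{-2245} = 5 \left(- \frac{1}{2245}\right) = - \frac{1}{449} \approx -0.0022272$)
$W{\left(T,A \right)} = - \frac{1}{449} + T$ ($W{\left(T,A \right)} = T - \frac{1}{449} = - \frac{1}{449} + T$)
$\frac{5436 \left(-105\right) + 1624461}{-4992827 + W{\left(h,-1773 \right)}} = \frac{5436 \left(-105\right) + 1624461}{-4992827 - \frac{39962}{449}} = \frac{-570780 + 1624461}{-4992827 - \frac{39962}{449}} = \frac{1053681}{- \frac{2241819285}{449}} = 1053681 \left(- \frac{449}{2241819285}\right) = - \frac{157700923}{747273095}$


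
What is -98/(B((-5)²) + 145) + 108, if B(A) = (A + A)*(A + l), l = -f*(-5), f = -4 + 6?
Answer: 204562/1895 ≈ 107.95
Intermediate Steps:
f = 2
l = 10 (l = -1*2*(-5) = -2*(-5) = 10)
B(A) = 2*A*(10 + A) (B(A) = (A + A)*(A + 10) = (2*A)*(10 + A) = 2*A*(10 + A))
-98/(B((-5)²) + 145) + 108 = -98/(2*(-5)²*(10 + (-5)²) + 145) + 108 = -98/(2*25*(10 + 25) + 145) + 108 = -98/(2*25*35 + 145) + 108 = -98/(1750 + 145) + 108 = -98/1895 + 108 = 204562/1895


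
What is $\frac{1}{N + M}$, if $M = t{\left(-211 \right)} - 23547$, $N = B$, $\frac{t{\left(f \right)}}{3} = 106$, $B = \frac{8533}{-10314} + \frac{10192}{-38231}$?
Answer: $- \frac{394314534}{9159963655697} \approx -4.3048 \cdot 10^{-5}$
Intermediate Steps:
$B = - \frac{431345411}{394314534}$ ($B = 8533 \left(- \frac{1}{10314}\right) + 10192 \left(- \frac{1}{38231}\right) = - \frac{8533}{10314} - \frac{10192}{38231} = - \frac{431345411}{394314534} \approx -1.0939$)
$t{\left(f \right)} = 318$ ($t{\left(f \right)} = 3 \cdot 106 = 318$)
$N = - \frac{431345411}{394314534} \approx -1.0939$
$M = -23229$ ($M = 318 - 23547 = -23229$)
$\frac{1}{N + M} = \frac{1}{- \frac{431345411}{394314534} - 23229} = \frac{1}{- \frac{9159963655697}{394314534}} = - \frac{394314534}{9159963655697}$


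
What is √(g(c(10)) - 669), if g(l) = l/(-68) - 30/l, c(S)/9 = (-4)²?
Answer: I*√27937902/204 ≈ 25.91*I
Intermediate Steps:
c(S) = 144 (c(S) = 9*(-4)² = 9*16 = 144)
g(l) = -30/l - l/68 (g(l) = l*(-1/68) - 30/l = -l/68 - 30/l = -30/l - l/68)
√(g(c(10)) - 669) = √((-30/144 - 1/68*144) - 669) = √((-30*1/144 - 36/17) - 669) = √((-5/24 - 36/17) - 669) = √(-949/408 - 669) = √(-273901/408) = I*√27937902/204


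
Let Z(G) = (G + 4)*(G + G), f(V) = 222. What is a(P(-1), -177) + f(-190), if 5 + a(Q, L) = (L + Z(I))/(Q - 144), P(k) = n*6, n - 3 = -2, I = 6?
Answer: 10001/46 ≈ 217.41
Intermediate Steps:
n = 1 (n = 3 - 2 = 1)
P(k) = 6 (P(k) = 1*6 = 6)
Z(G) = 2*G*(4 + G) (Z(G) = (4 + G)*(2*G) = 2*G*(4 + G))
a(Q, L) = -5 + (120 + L)/(-144 + Q) (a(Q, L) = -5 + (L + 2*6*(4 + 6))/(Q - 144) = -5 + (L + 2*6*10)/(-144 + Q) = -5 + (L + 120)/(-144 + Q) = -5 + (120 + L)/(-144 + Q))
a(P(-1), -177) + f(-190) = (840 - 177 - 5*6)/(-144 + 6) + 222 = (840 - 177 - 30)/(-138) + 222 = -1/138*633 + 222 = -211/46 + 222 = 10001/46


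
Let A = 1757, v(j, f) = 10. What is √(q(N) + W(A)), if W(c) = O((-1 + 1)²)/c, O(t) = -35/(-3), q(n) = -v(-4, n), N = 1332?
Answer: 5*I*√226653/753 ≈ 3.1612*I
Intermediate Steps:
q(n) = -10 (q(n) = -1*10 = -10)
O(t) = 35/3 (O(t) = -35*(-⅓) = 35/3)
W(c) = 35/(3*c)
√(q(N) + W(A)) = √(-10 + (35/3)/1757) = √(-10 + (35/3)*(1/1757)) = √(-10 + 5/753) = √(-7525/753) = 5*I*√226653/753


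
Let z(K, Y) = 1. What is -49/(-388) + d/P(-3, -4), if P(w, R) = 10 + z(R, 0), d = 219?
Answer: 85511/4268 ≈ 20.035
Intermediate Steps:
P(w, R) = 11 (P(w, R) = 10 + 1 = 11)
-49/(-388) + d/P(-3, -4) = -49/(-388) + 219/11 = -49*(-1/388) + 219*(1/11) = 49/388 + 219/11 = 85511/4268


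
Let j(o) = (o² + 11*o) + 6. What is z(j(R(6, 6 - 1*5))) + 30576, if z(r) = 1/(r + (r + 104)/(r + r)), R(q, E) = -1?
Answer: 1009006/33 ≈ 30576.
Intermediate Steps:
j(o) = 6 + o² + 11*o
z(r) = 1/(r + (104 + r)/(2*r)) (z(r) = 1/(r + (104 + r)/((2*r))) = 1/(r + (104 + r)*(1/(2*r))) = 1/(r + (104 + r)/(2*r)))
z(j(R(6, 6 - 1*5))) + 30576 = 2*(6 + (-1)² + 11*(-1))/(104 + (6 + (-1)² + 11*(-1)) + 2*(6 + (-1)² + 11*(-1))²) + 30576 = 2*(6 + 1 - 11)/(104 + (6 + 1 - 11) + 2*(6 + 1 - 11)²) + 30576 = 2*(-4)/(104 - 4 + 2*(-4)²) + 30576 = 2*(-4)/(104 - 4 + 2*16) + 30576 = 2*(-4)/(104 - 4 + 32) + 30576 = 2*(-4)/132 + 30576 = 2*(-4)*(1/132) + 30576 = -2/33 + 30576 = 1009006/33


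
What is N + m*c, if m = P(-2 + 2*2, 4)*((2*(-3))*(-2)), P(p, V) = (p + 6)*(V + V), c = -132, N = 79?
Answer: -101297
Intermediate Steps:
P(p, V) = 2*V*(6 + p) (P(p, V) = (6 + p)*(2*V) = 2*V*(6 + p))
m = 768 (m = (2*4*(6 + (-2 + 2*2)))*((2*(-3))*(-2)) = (2*4*(6 + (-2 + 4)))*(-6*(-2)) = (2*4*(6 + 2))*12 = (2*4*8)*12 = 64*12 = 768)
N + m*c = 79 + 768*(-132) = 79 - 101376 = -101297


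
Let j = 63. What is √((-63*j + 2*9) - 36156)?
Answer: I*√40107 ≈ 200.27*I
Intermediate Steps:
√((-63*j + 2*9) - 36156) = √((-63*63 + 2*9) - 36156) = √((-3969 + 18) - 36156) = √(-3951 - 36156) = √(-40107) = I*√40107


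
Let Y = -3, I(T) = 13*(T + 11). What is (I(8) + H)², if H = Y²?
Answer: 65536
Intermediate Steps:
I(T) = 143 + 13*T (I(T) = 13*(11 + T) = 143 + 13*T)
H = 9 (H = (-3)² = 9)
(I(8) + H)² = ((143 + 13*8) + 9)² = ((143 + 104) + 9)² = (247 + 9)² = 256² = 65536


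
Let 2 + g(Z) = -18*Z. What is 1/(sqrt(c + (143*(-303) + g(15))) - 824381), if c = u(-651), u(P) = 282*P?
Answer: -824381/679604260344 - I*sqrt(227183)/679604260344 ≈ -1.213e-6 - 7.0134e-10*I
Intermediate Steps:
g(Z) = -2 - 18*Z
c = -183582 (c = 282*(-651) = -183582)
1/(sqrt(c + (143*(-303) + g(15))) - 824381) = 1/(sqrt(-183582 + (143*(-303) + (-2 - 18*15))) - 824381) = 1/(sqrt(-183582 + (-43329 + (-2 - 270))) - 824381) = 1/(sqrt(-183582 + (-43329 - 272)) - 824381) = 1/(sqrt(-183582 - 43601) - 824381) = 1/(sqrt(-227183) - 824381) = 1/(I*sqrt(227183) - 824381) = 1/(-824381 + I*sqrt(227183))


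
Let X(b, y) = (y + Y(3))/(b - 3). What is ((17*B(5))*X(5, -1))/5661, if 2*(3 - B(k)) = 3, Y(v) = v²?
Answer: 2/111 ≈ 0.018018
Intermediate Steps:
B(k) = 3/2 (B(k) = 3 - ½*3 = 3 - 3/2 = 3/2)
X(b, y) = (9 + y)/(-3 + b) (X(b, y) = (y + 3²)/(b - 3) = (y + 9)/(-3 + b) = (9 + y)/(-3 + b))
((17*B(5))*X(5, -1))/5661 = ((17*(3/2))*((9 - 1)/(-3 + 5)))/5661 = (51*(8/2)/2)*(1/5661) = (51*((½)*8)/2)*(1/5661) = ((51/2)*4)*(1/5661) = 102*(1/5661) = 2/111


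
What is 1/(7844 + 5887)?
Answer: 1/13731 ≈ 7.2828e-5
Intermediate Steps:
1/(7844 + 5887) = 1/13731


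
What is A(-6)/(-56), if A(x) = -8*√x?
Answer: I*√6/7 ≈ 0.34993*I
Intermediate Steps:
A(-6)/(-56) = -8*I*√6/(-56) = -8*I*√6*(-1/56) = I*√6/7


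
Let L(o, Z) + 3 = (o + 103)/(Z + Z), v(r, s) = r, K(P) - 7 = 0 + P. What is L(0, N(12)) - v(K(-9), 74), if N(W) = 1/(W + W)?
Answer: 1235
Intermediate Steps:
K(P) = 7 + P (K(P) = 7 + (0 + P) = 7 + P)
N(W) = 1/(2*W)
L(o, Z) = -3 + (103 + o)/(2*Z) (L(o, Z) = -3 + (o + 103)/(Z + Z) = -3 + (103 + o)/((2*Z)) = -3 + (103 + o)*(1/(2*Z)) = -3 + (103 + o)/(2*Z))
L(0, N(12)) - v(K(-9), 74) = (103 + 0 - 3/12)/(2*(((½)/12))) - (7 - 9) = (103 + 0 - 3/12)/(2*(((½)*(1/12)))) - 1*(-2) = (103 + 0 - 6*1/24)/(2*(1/24)) + 2 = (½)*24*(103 + 0 - ¼) + 2 = (½)*24*(411/4) + 2 = 1233 + 2 = 1235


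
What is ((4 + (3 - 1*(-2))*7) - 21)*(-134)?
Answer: -2412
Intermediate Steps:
((4 + (3 - 1*(-2))*7) - 21)*(-134) = ((4 + (3 + 2)*7) - 21)*(-134) = ((4 + 5*7) - 21)*(-134) = ((4 + 35) - 21)*(-134) = (39 - 21)*(-134) = 18*(-134) = -2412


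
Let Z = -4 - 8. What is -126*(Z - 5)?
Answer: 2142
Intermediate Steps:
Z = -12
-126*(Z - 5) = -126*(-12 - 5) = -126*(-17) = 2142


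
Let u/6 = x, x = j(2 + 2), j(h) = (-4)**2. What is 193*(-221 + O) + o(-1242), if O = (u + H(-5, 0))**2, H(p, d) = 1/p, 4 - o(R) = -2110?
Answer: 43268638/25 ≈ 1.7307e+6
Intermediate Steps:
o(R) = 2114 (o(R) = 4 - 1*(-2110) = 4 + 2110 = 2114)
j(h) = 16
x = 16
u = 96 (u = 6*16 = 96)
H(p, d) = 1/p
O = 229441/25 (O = (96 + 1/(-5))**2 = (96 - 1/5)**2 = (479/5)**2 = 229441/25 ≈ 9177.6)
193*(-221 + O) + o(-1242) = 193*(-221 + 229441/25) + 2114 = 193*(223916/25) + 2114 = 43215788/25 + 2114 = 43268638/25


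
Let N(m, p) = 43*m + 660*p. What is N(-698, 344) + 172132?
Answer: 369158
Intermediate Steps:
N(-698, 344) + 172132 = (43*(-698) + 660*344) + 172132 = (-30014 + 227040) + 172132 = 197026 + 172132 = 369158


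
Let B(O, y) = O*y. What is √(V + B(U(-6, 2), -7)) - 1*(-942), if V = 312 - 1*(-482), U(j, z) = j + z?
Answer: 942 + √822 ≈ 970.67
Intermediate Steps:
V = 794 (V = 312 + 482 = 794)
√(V + B(U(-6, 2), -7)) - 1*(-942) = √(794 + (-6 + 2)*(-7)) - 1*(-942) = √(794 - 4*(-7)) + 942 = √(794 + 28) + 942 = √822 + 942 = 942 + √822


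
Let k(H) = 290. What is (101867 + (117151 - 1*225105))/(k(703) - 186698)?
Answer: 2029/62136 ≈ 0.032654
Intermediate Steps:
(101867 + (117151 - 1*225105))/(k(703) - 186698) = (101867 + (117151 - 1*225105))/(290 - 186698) = (101867 + (117151 - 225105))/(-186408) = (101867 - 107954)*(-1/186408) = -6087*(-1/186408) = 2029/62136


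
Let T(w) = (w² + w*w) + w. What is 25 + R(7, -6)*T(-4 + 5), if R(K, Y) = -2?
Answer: 19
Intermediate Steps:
T(w) = w + 2*w² (T(w) = (w² + w²) + w = 2*w² + w = w + 2*w²)
25 + R(7, -6)*T(-4 + 5) = 25 - 2*(-4 + 5)*(1 + 2*(-4 + 5)) = 25 - 2*(1 + 2*1) = 25 - 2*(1 + 2) = 25 - 2*3 = 25 - 6 = 19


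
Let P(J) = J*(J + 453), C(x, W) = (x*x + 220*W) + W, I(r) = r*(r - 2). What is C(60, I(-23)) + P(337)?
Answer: 396905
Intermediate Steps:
I(r) = r*(-2 + r)
C(x, W) = x² + 221*W (C(x, W) = (x² + 220*W) + W = x² + 221*W)
P(J) = J*(453 + J)
C(60, I(-23)) + P(337) = (60² + 221*(-23*(-2 - 23))) + 337*(453 + 337) = (3600 + 221*(-23*(-25))) + 337*790 = (3600 + 221*575) + 266230 = (3600 + 127075) + 266230 = 130675 + 266230 = 396905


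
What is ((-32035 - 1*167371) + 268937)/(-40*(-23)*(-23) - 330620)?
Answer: -2107/10660 ≈ -0.19765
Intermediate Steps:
((-32035 - 1*167371) + 268937)/(-40*(-23)*(-23) - 330620) = ((-32035 - 167371) + 268937)/(920*(-23) - 330620) = (-199406 + 268937)/(-21160 - 330620) = 69531/(-351780) = 69531*(-1/351780) = -2107/10660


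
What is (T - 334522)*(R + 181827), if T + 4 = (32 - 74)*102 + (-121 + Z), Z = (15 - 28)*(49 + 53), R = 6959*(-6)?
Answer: -47660818761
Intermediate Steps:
R = -41754
Z = -1326 (Z = -13*102 = -1326)
T = -5735 (T = -4 + ((32 - 74)*102 + (-121 - 1326)) = -4 + (-42*102 - 1447) = -4 + (-4284 - 1447) = -4 - 5731 = -5735)
(T - 334522)*(R + 181827) = (-5735 - 334522)*(-41754 + 181827) = -340257*140073 = -47660818761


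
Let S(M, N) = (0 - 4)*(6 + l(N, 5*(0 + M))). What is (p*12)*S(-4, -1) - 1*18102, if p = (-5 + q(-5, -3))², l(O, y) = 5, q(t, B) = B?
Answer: -51894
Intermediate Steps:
S(M, N) = -44 (S(M, N) = (0 - 4)*(6 + 5) = -4*11 = -44)
p = 64 (p = (-5 - 3)² = (-8)² = 64)
(p*12)*S(-4, -1) - 1*18102 = (64*12)*(-44) - 1*18102 = 768*(-44) - 18102 = -33792 - 18102 = -51894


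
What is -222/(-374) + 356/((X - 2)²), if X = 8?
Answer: 17642/1683 ≈ 10.482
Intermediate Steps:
-222/(-374) + 356/((X - 2)²) = -222/(-374) + 356/((8 - 2)²) = -222*(-1/374) + 356/(6²) = 111/187 + 356/36 = 111/187 + 356*(1/36) = 111/187 + 89/9 = 17642/1683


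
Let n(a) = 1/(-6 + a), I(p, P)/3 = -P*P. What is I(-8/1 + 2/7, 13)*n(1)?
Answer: 507/5 ≈ 101.40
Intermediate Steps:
I(p, P) = -3*P**2 (I(p, P) = 3*(-P*P) = 3*(-P**2) = -3*P**2)
I(-8/1 + 2/7, 13)*n(1) = (-3*13**2)/(-6 + 1) = -3*169/(-5) = -507*(-1/5) = 507/5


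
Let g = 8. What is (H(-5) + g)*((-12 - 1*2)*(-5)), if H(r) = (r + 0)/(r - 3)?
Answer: 2415/4 ≈ 603.75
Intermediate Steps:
H(r) = r/(-3 + r)
(H(-5) + g)*((-12 - 1*2)*(-5)) = (-5/(-3 - 5) + 8)*((-12 - 1*2)*(-5)) = (-5/(-8) + 8)*((-12 - 2)*(-5)) = (-5*(-1/8) + 8)*(-14*(-5)) = (5/8 + 8)*70 = (69/8)*70 = 2415/4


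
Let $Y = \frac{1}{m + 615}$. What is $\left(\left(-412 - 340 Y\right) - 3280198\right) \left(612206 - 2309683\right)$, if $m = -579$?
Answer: $\frac{50118984474275}{9} \approx 5.5688 \cdot 10^{12}$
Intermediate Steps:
$Y = \frac{1}{36}$ ($Y = \frac{1}{-579 + 615} = \frac{1}{36} \approx 0.027778$)
$\left(\left(-412 - 340 Y\right) - 3280198\right) \left(612206 - 2309683\right) = \left(\left(-412 - \frac{85}{9}\right) - 3280198\right) \left(612206 - 2309683\right) = \left(\left(-412 - \frac{85}{9}\right) - 3280198\right) \left(-1697477\right) = \left(- \frac{3793}{9} - 3280198\right) \left(-1697477\right) = \left(- \frac{29525575}{9}\right) \left(-1697477\right) = \frac{50118984474275}{9}$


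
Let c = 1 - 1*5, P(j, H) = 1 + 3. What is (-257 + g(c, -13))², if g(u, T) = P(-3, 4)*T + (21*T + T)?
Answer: 354025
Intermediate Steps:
P(j, H) = 4
c = -4 (c = 1 - 5 = -4)
g(u, T) = 26*T (g(u, T) = 4*T + (21*T + T) = 4*T + 22*T = 26*T)
(-257 + g(c, -13))² = (-257 + 26*(-13))² = (-257 - 338)² = (-595)² = 354025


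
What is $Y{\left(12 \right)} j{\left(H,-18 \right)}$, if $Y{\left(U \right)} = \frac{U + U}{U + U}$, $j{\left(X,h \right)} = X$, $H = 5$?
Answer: $5$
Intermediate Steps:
$Y{\left(U \right)} = 1$ ($Y{\left(U \right)} = \frac{2 U}{2 U} = 2 U \frac{1}{2 U} = 1$)
$Y{\left(12 \right)} j{\left(H,-18 \right)} = 1 \cdot 5 = 5$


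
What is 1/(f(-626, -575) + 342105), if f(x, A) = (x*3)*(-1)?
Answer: 1/343983 ≈ 2.9071e-6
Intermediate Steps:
f(x, A) = -3*x (f(x, A) = (3*x)*(-1) = -3*x)
1/(f(-626, -575) + 342105) = 1/(-3*(-626) + 342105) = 1/(1878 + 342105) = 1/343983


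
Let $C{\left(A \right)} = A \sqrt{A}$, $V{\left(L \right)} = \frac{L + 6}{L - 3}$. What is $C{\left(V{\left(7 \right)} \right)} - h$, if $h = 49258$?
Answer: $-49258 + \frac{13 \sqrt{13}}{8} \approx -49252.0$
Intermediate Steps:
$V{\left(L \right)} = \frac{6 + L}{-3 + L}$
$C{\left(A \right)} = A^{\frac{3}{2}}$
$C{\left(V{\left(7 \right)} \right)} - h = \left(\frac{6 + 7}{-3 + 7}\right)^{\frac{3}{2}} - 49258 = \left(\frac{1}{4} \cdot 13\right)^{\frac{3}{2}} - 49258 = \left(\frac{13}{4}\right)^{\frac{3}{2}} - 49258 = \frac{13 \sqrt{13}}{8} - 49258 = -49258 + \frac{13 \sqrt{13}}{8}$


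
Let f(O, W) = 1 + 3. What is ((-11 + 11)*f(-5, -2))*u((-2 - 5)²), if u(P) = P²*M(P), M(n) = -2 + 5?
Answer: 0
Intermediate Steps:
M(n) = 3
f(O, W) = 4
u(P) = 3*P² (u(P) = P²*3 = 3*P²)
((-11 + 11)*f(-5, -2))*u((-2 - 5)²) = ((-11 + 11)*4)*(3*((-2 - 5)²)²) = (0*4)*(3*((-7)²)²) = 0*(3*49²) = 0*(3*2401) = 0*7203 = 0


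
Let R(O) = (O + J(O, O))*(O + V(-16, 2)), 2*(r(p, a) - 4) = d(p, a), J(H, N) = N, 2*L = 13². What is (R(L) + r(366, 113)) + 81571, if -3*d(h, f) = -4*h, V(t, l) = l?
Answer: 192875/2 ≈ 96438.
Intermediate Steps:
L = 169/2 (L = (½)*13² = (½)*169 = 169/2 ≈ 84.500)
d(h, f) = 4*h/3 (d(h, f) = -(-4)*h/3 = 4*h/3)
r(p, a) = 4 + 2*p/3 (r(p, a) = 4 + (4*p/3)/2 = 4 + 2*p/3)
R(O) = 2*O*(2 + O) (R(O) = (O + O)*(O + 2) = (2*O)*(2 + O) = 2*O*(2 + O))
(R(L) + r(366, 113)) + 81571 = (2*(169/2)*(2 + 169/2) + (4 + (⅔)*366)) + 81571 = (2*(169/2)*(173/2) + (4 + 244)) + 81571 = (29237/2 + 248) + 81571 = 29733/2 + 81571 = 192875/2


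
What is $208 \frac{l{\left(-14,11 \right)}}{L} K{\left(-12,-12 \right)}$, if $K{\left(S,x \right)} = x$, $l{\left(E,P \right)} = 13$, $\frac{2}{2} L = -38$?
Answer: $\frac{16224}{19} \approx 853.89$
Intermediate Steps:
$L = -38$
$208 \frac{l{\left(-14,11 \right)}}{L} K{\left(-12,-12 \right)} = 208 \frac{13}{-38} \left(-12\right) = 208 \cdot 13 \left(- \frac{1}{38}\right) \left(-12\right) = 208 \left(- \frac{13}{38}\right) \left(-12\right) = \left(- \frac{1352}{19}\right) \left(-12\right) = \frac{16224}{19}$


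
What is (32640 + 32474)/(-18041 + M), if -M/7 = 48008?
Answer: -65114/354097 ≈ -0.18389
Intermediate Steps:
M = -336056 (M = -7*48008 = -336056)
(32640 + 32474)/(-18041 + M) = (32640 + 32474)/(-18041 - 336056) = 65114/(-354097) = 65114*(-1/354097) = -65114/354097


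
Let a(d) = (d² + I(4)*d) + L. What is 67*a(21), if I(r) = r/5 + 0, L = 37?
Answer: 165758/5 ≈ 33152.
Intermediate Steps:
I(r) = r/5 (I(r) = r*(⅕) + 0 = r/5 + 0 = r/5)
a(d) = 37 + d² + 4*d/5 (a(d) = (d² + ((⅕)*4)*d) + 37 = (d² + 4*d/5) + 37 = 37 + d² + 4*d/5)
67*a(21) = 67*(37 + 21² + (⅘)*21) = 67*(37 + 441 + 84/5) = 67*(2474/5) = 165758/5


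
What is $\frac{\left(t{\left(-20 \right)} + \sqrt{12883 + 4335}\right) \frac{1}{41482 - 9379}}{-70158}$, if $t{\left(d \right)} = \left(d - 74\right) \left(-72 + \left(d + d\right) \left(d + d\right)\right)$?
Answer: $\frac{71816}{1126141137} - \frac{\sqrt{17218}}{2252282274} \approx 6.3714 \cdot 10^{-5}$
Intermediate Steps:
$t{\left(d \right)} = \left(-74 + d\right) \left(-72 + 4 d^{2}\right)$ ($t{\left(d \right)} = \left(-74 + d\right) \left(-72 + 2 d 2 d\right) = \left(-74 + d\right) \left(-72 + 4 d^{2}\right)$)
$\frac{\left(t{\left(-20 \right)} + \sqrt{12883 + 4335}\right) \frac{1}{41482 - 9379}}{-70158} = \frac{\left(\left(5328 - 296 \left(-20\right)^{2} - -1440 + 4 \left(-20\right)^{3}\right) + \sqrt{12883 + 4335}\right) \frac{1}{41482 - 9379}}{-70158} = \frac{\left(5328 - 118400 + 1440 + 4 \left(-8000\right)\right) + \sqrt{17218}}{32103} \left(- \frac{1}{70158}\right) = \left(\left(5328 - 118400 + 1440 - 32000\right) + \sqrt{17218}\right) \frac{1}{32103} \left(- \frac{1}{70158}\right) = \left(-143632 + \sqrt{17218}\right) \frac{1}{32103} \left(- \frac{1}{70158}\right) = \left(- \frac{143632}{32103} + \frac{\sqrt{17218}}{32103}\right) \left(- \frac{1}{70158}\right) = \frac{71816}{1126141137} - \frac{\sqrt{17218}}{2252282274}$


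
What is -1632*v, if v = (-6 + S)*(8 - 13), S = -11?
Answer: -138720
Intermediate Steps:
v = 85 (v = (-6 - 11)*(8 - 13) = -17*(-5) = 85)
-1632*v = -1632*85 = -138720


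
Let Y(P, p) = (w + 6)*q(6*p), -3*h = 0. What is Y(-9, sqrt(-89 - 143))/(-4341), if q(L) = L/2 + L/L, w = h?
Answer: -2/1447 - 12*I*sqrt(58)/1447 ≈ -0.0013822 - 0.063158*I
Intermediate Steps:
h = 0 (h = -1/3*0 = 0)
w = 0
q(L) = 1 + L/2 (q(L) = L*(1/2) + 1 = L/2 + 1 = 1 + L/2)
Y(P, p) = 6 + 18*p (Y(P, p) = (0 + 6)*(1 + (6*p)/2) = 6*(1 + 3*p) = 6 + 18*p)
Y(-9, sqrt(-89 - 143))/(-4341) = (6 + 18*sqrt(-89 - 143))/(-4341) = (6 + 18*sqrt(-232))*(-1/4341) = (6 + 18*(2*I*sqrt(58)))*(-1/4341) = (6 + 36*I*sqrt(58))*(-1/4341) = -2/1447 - 12*I*sqrt(58)/1447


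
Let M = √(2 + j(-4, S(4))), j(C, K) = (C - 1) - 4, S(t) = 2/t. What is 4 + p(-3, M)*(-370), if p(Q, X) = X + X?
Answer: 4 - 740*I*√7 ≈ 4.0 - 1957.9*I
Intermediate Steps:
j(C, K) = -5 + C (j(C, K) = (-1 + C) - 4 = -5 + C)
M = I*√7 (M = √(2 + (-5 - 4)) = √(2 - 9) = √(-7) = I*√7 ≈ 2.6458*I)
p(Q, X) = 2*X
4 + p(-3, M)*(-370) = 4 + (2*(I*√7))*(-370) = 4 + (2*I*√7)*(-370) = 4 - 740*I*√7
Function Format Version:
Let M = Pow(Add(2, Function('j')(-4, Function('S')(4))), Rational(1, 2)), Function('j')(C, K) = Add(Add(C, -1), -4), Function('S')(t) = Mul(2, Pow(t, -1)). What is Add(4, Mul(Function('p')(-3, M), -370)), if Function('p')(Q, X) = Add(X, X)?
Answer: Add(4, Mul(-740, I, Pow(7, Rational(1, 2)))) ≈ Add(4.0000, Mul(-1957.9, I))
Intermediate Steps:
Function('j')(C, K) = Add(-5, C) (Function('j')(C, K) = Add(Add(-1, C), -4) = Add(-5, C))
M = Mul(I, Pow(7, Rational(1, 2))) (M = Pow(Add(2, Add(-5, -4)), Rational(1, 2)) = Pow(Add(2, -9), Rational(1, 2)) = Pow(-7, Rational(1, 2)) = Mul(I, Pow(7, Rational(1, 2))) ≈ Mul(2.6458, I))
Function('p')(Q, X) = Mul(2, X)
Add(4, Mul(Function('p')(-3, M), -370)) = Add(4, Mul(Mul(2, Mul(I, Pow(7, Rational(1, 2)))), -370)) = Add(4, Mul(Mul(2, I, Pow(7, Rational(1, 2))), -370)) = Add(4, Mul(-740, I, Pow(7, Rational(1, 2))))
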